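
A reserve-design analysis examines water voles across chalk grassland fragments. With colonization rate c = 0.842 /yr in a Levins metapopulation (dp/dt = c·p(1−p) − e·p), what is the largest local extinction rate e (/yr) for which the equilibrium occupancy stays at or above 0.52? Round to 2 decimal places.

1 − e/c ≥ 0.52 ⇒ e ≤ c(1 − 0.52) = 0.842 × 0.4800.
e_max = 0.4042.

0.40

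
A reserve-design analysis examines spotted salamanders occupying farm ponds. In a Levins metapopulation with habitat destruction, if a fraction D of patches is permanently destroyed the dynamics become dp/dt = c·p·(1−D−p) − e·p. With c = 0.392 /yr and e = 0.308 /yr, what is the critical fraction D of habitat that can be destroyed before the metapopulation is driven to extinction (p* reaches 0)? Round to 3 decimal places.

0.214

The nontrivial equilibrium is p* = (1−D) − e/c; extinction occurs when this hits zero.
So D_crit = 1 − e/c = 1 − 0.308/0.392 = 1 − 0.7857 = 0.2143.
Note this equals the original equilibrium occupancy — the Levins extinction-debt result.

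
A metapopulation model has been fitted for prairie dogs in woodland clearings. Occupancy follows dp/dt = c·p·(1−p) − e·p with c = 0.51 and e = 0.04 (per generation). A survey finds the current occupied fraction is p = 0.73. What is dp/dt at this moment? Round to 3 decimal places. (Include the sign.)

Colonization term: c·p·(1−p) = 0.51×0.73×0.2700 = 0.10052.
Extinction term: e·p = 0.02920.
dp/dt = 0.10052 − 0.02920 = 0.07132.

0.071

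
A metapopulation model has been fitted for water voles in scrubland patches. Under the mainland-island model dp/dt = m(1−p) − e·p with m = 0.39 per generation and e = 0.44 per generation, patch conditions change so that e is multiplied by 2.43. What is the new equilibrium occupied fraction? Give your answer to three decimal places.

Before: p* = 0.39/(0.39+0.44) = 0.4699.
After: m = 0.39, e = 1.0692; p* = 0.39/1.4592 = 0.2673.

0.267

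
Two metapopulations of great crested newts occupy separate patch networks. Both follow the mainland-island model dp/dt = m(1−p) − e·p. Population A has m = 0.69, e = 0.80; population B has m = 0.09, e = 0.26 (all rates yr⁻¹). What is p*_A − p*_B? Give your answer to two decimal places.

0.21

A: p*_A = m/(m+e) = 0.69/1.4900 = 0.4631.
B: p*_B = 0.09/0.3500 = 0.2571.
p*_A − p*_B = 0.4631 − 0.2571 = 0.2059.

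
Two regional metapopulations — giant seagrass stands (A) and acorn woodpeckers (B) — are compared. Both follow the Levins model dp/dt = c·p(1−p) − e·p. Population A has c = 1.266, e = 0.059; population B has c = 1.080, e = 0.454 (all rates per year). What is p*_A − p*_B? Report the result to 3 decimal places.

A: p*_A = 1 − 0.059/1.266 = 0.9534.
B: p*_B = 1 − 0.454/1.080 = 0.5796.
p*_A − p*_B = 0.9534 − 0.5796 = 0.3738.

0.374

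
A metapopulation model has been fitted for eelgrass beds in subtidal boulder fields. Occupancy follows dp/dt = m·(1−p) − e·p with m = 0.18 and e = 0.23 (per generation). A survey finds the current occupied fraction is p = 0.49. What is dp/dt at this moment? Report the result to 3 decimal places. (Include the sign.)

Colonization term: m·(1−p) = 0.18×0.5100 = 0.09180.
Extinction term: e·p = 0.11270.
dp/dt = 0.09180 − 0.11270 = -0.02090.

-0.021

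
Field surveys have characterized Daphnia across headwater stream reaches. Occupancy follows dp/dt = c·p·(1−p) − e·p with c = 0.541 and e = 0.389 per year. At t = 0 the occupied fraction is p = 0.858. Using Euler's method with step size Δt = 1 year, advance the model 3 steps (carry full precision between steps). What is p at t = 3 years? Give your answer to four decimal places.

Update rule: p ← p + [c·p·(1−p) − e·p]·Δt with Δt = 1.
t = 1: p = 0.85800 + (-0.26785) = 0.59015
t = 2: p = 0.59015 + (-0.09872) = 0.49144
t = 3: p = 0.49144 + (-0.05596) = 0.43548

0.4355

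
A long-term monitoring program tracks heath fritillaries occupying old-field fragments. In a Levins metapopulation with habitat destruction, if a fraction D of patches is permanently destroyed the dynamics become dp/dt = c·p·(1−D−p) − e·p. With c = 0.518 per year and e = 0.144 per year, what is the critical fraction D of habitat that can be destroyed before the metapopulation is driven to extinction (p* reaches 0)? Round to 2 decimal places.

0.72

The nontrivial equilibrium is p* = (1−D) − e/c; extinction occurs when this hits zero.
So D_crit = 1 − e/c = 1 − 0.144/0.518 = 1 − 0.2780 = 0.7220.
This equals the undisturbed p*, a classic result of Lande's extension.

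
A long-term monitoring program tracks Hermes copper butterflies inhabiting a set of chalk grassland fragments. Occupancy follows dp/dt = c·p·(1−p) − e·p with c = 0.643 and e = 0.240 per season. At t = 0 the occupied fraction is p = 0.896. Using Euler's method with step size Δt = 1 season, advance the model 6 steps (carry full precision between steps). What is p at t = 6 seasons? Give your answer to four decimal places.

Update rule: p ← p + [c·p·(1−p) − e·p]·Δt with Δt = 1.
t = 1: p = 0.89600 + (-0.15512) = 0.74088
t = 2: p = 0.74088 + (-0.05437) = 0.68651
t = 3: p = 0.68651 + (-0.02638) = 0.66013
t = 4: p = 0.66013 + (-0.01417) = 0.64596
t = 5: p = 0.64596 + (-0.00798) = 0.63798
t = 6: p = 0.63798 + (-0.00461) = 0.63337

0.6334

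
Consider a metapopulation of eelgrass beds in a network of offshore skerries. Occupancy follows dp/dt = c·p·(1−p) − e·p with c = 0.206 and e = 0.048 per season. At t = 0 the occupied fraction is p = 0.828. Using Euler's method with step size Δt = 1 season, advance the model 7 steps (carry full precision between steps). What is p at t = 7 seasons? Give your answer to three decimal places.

Update rule: p ← p + [c·p·(1−p) − e·p]·Δt with Δt = 1.
  1  |  dp/dt·Δt = -0.010406  |  p_1 = 0.817594
  2  |  dp/dt·Δt = -0.008523  |  p_2 = 0.809071
  3  |  dp/dt·Δt = -0.007014  |  p_3 = 0.802057
  4  |  dp/dt·Δt = -0.005794  |  p_4 = 0.796263
  5  |  dp/dt·Δt = -0.004802  |  p_5 = 0.791462
  6  |  dp/dt·Δt = -0.003990  |  p_6 = 0.787472
  7  |  dp/dt·Δt = -0.003323  |  p_7 = 0.784149

0.784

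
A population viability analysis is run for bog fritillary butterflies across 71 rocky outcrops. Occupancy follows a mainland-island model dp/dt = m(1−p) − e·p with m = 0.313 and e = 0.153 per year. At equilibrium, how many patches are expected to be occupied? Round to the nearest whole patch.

48

p* = m/(m+e) = 0.313/0.4660 = 0.6717.
Expected occupied patches = N × p* = 71 × 0.6717 = 47.69 ≈ 48.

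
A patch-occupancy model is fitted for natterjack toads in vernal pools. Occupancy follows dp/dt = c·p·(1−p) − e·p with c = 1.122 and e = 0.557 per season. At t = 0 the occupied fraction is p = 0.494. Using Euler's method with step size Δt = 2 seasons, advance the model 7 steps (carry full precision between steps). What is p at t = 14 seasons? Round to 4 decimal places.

Update rule: p ← p + [c·p·(1−p) − e·p]·Δt with Δt = 2.
t = 2: p = 0.49400 + (+0.01060) = 0.50460
t = 4: p = 0.50460 + (-0.00118) = 0.50343
t = 6: p = 0.50343 + (+0.00016) = 0.50358
t = 8: p = 0.50358 + (-0.00002) = 0.50356
t = 10: p = 0.50356 + (+0.00000) = 0.50357
t = 12: p = 0.50357 + (-0.00000) = 0.50357
t = 14: p = 0.50357 + (+0.00000) = 0.50357

0.5036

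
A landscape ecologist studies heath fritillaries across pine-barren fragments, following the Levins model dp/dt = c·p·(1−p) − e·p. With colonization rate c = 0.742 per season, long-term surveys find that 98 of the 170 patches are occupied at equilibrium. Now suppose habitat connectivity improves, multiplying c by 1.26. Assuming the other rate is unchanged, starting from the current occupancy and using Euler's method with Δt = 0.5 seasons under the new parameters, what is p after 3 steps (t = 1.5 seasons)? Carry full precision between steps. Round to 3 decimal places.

Observed p* = 98/170 = 0.57647.
Balance c(1−p*) = e gives e = 0.742×(1 − 0.57647) = 0.31426.
Starting from p₀ = 0.57647; update p ← p + (dp/dt)·Δt with the new parameters.
t = 0.5: p = 0.57647 + (+0.02355) = 0.60002
t = 1: p = 0.60002 + (+0.01791) = 0.61793
t = 1.5: p = 0.61793 + (+0.01327) = 0.63120

0.631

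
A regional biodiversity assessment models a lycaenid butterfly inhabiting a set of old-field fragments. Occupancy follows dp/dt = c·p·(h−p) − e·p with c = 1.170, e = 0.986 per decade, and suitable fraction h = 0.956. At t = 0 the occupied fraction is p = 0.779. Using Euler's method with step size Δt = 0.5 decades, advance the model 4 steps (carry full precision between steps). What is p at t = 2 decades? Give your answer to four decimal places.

Update rule: p ← p + [c·p·(h−p) − e·p]·Δt with Δt = 0.5.
  1  |  dp/dt·Δt = -0.303385  |  p_1 = 0.475615
  2  |  dp/dt·Δt = -0.100818  |  p_2 = 0.374796
  3  |  dp/dt·Δt = -0.057342  |  p_3 = 0.317454
  4  |  dp/dt·Δt = -0.037920  |  p_4 = 0.279534

0.2795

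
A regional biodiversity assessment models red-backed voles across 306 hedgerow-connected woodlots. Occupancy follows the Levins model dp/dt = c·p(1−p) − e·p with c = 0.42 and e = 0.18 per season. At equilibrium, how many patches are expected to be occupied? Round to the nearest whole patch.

175

p* = 1 − e/c = 1 − 0.18/0.42 = 0.5714.
Expected occupied patches = N × p* = 306 × 0.5714 = 174.86 ≈ 175.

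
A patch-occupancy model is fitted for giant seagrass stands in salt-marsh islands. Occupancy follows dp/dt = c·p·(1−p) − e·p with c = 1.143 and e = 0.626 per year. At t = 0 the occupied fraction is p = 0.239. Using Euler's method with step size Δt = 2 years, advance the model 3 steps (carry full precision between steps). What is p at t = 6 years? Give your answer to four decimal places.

Update rule: p ← p + [c·p·(1−p) − e·p]·Δt with Δt = 2.
  1  |  dp/dt·Δt = +0.116547  |  p_1 = 0.355547
  2  |  dp/dt·Δt = +0.078654  |  p_2 = 0.434201
  3  |  dp/dt·Δt = +0.017983  |  p_3 = 0.452184

0.4522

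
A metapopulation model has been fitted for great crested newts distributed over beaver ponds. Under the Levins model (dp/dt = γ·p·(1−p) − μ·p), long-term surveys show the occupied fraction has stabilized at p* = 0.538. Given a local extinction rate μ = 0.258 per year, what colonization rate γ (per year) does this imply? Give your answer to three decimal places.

0.558

At equilibrium γ(1−p*) = μ, so γ = μ/(1−p*).
γ = 0.258/(1 − 0.538) = 0.258/0.4620 = 0.5584.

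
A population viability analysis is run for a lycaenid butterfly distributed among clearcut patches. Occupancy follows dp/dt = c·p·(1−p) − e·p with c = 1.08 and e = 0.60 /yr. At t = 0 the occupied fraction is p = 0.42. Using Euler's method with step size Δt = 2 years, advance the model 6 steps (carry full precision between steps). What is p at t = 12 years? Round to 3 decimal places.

Update rule: p ← p + [c·p·(1−p) − e·p]·Δt with Δt = 2.
  1  |  dp/dt·Δt = +0.022176  |  p_1 = 0.442176
  2  |  dp/dt·Δt = +0.002167  |  p_2 = 0.444343
  3  |  dp/dt·Δt = +0.000098  |  p_3 = 0.444440
  4  |  dp/dt·Δt = +0.000004  |  p_4 = 0.444444
  5  |  dp/dt·Δt = +0.000000  |  p_5 = 0.444444
  6  |  dp/dt·Δt = +0.000000  |  p_6 = 0.444444

0.444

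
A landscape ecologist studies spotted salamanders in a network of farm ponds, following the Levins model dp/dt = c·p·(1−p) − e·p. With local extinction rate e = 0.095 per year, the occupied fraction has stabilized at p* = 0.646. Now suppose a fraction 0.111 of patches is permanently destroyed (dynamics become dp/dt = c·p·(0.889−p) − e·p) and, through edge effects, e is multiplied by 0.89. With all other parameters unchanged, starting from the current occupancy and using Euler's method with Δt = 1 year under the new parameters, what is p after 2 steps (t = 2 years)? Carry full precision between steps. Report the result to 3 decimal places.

Balance c(1−p*) = e gives c = e/(1 − 0.64600) = 0.095/0.35400 = 0.26836.
Starting from p₀ = 0.64600; update p ← p + (dp/dt)·Δt with the new parameters.
  1  |  dp/dt·Δt = -0.012492  |  p_1 = 0.633508
  2  |  dp/dt·Δt = -0.010127  |  p_2 = 0.623381

0.623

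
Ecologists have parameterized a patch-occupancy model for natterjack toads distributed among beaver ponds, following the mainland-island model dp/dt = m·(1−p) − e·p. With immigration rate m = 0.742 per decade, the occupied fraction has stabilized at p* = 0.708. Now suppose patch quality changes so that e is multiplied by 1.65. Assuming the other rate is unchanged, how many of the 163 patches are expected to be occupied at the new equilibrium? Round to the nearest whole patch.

Balance m(1−p*) = e·p* gives e = m(1−p*)/p* = 0.742×0.29200/0.70800 = 0.30602.
New p* = m/(m+e) = 0.74200/(0.74200+0.50493) = 0.59506.
Expected occupied = 163 × 0.59506 = 96.99 ≈ 97.

97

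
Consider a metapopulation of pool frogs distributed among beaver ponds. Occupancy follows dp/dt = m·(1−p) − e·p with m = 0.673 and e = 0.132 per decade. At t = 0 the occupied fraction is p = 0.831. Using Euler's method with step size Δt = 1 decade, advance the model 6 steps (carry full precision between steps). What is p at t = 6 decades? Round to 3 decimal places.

0.836

Update rule: p ← p + [m·(1−p) − e·p]·Δt with Δt = 1.
  1  |  dp/dt·Δt = +0.004045  |  p_1 = 0.835045
  2  |  dp/dt·Δt = +0.000789  |  p_2 = 0.835834
  3  |  dp/dt·Δt = +0.000154  |  p_3 = 0.835988
  4  |  dp/dt·Δt = +0.000030  |  p_4 = 0.836018
  5  |  dp/dt·Δt = +0.000006  |  p_5 = 0.836023
  6  |  dp/dt·Δt = +0.000001  |  p_6 = 0.836025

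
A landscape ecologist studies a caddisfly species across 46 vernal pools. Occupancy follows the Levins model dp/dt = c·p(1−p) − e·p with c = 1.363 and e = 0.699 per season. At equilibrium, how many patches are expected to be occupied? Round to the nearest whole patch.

22

p* = 1 − e/c = 1 − 0.699/1.363 = 0.4872.
Expected occupied patches = N × p* = 46 × 0.4872 = 22.41 ≈ 22.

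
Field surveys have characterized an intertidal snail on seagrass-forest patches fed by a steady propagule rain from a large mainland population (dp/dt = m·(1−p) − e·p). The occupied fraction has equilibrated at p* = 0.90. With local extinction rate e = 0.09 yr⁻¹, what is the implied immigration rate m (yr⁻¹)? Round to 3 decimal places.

0.810

At equilibrium m(1−p*) = e·p*, so m = e·p*/(1−p*).
m = 0.09 × 0.90 / 0.1000 = 0.0810/0.1000 = 0.8100.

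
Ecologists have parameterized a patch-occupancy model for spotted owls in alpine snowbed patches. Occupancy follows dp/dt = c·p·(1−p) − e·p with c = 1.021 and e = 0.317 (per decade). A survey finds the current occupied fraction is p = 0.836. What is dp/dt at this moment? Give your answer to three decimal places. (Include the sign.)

-0.125

Colonization term: c·p·(1−p) = 1.021×0.836×0.1640 = 0.13998.
Extinction term: e·p = 0.26501.
dp/dt = 0.13998 − 0.26501 = -0.12503.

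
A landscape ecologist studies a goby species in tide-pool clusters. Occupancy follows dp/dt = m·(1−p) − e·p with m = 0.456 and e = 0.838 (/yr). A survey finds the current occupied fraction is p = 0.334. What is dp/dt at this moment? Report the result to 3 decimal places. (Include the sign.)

0.024

Colonization term: m·(1−p) = 0.456×0.6660 = 0.30370.
Extinction term: e·p = 0.27989.
dp/dt = 0.30370 − 0.27989 = 0.02380.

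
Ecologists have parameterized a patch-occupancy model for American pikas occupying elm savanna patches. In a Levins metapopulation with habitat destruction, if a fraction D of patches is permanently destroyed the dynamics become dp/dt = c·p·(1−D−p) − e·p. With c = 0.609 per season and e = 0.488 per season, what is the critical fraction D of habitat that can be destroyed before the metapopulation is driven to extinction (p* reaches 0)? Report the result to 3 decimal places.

0.199

The nontrivial equilibrium is p* = (1−D) − e/c; extinction occurs when this hits zero.
So D_crit = 1 − e/c = 1 − 0.488/0.609 = 1 − 0.8013 = 0.1987.
Note this equals the original equilibrium occupancy — the Levins extinction-debt result.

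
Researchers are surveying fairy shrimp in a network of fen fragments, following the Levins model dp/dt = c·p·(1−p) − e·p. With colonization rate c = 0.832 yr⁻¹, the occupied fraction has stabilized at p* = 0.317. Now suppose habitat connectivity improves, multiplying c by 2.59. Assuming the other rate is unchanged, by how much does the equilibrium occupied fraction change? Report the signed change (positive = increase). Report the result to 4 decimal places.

Balance c(1−p*) = e gives e = 0.832×(1 − 0.31700) = 0.56826.
New p* = 1 − e/c = 1 − 0.56826/2.15488 = 0.73629.
Δp* = 0.73629 − 0.31700 = +0.41929.

0.4193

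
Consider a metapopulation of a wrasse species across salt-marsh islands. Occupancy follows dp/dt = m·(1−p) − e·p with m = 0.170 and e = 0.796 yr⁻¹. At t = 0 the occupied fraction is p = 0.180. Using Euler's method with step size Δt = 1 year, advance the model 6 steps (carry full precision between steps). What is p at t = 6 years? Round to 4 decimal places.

0.1760

Update rule: p ← p + [m·(1−p) − e·p]·Δt with Δt = 1.
t = 1: p = 0.18000 + (-0.00388) = 0.17612
t = 2: p = 0.17612 + (-0.00013) = 0.17599
t = 3: p = 0.17599 + (-0.00000) = 0.17598
t = 4: p = 0.17598 + (-0.00000) = 0.17598
t = 5: p = 0.17598 + (-0.00000) = 0.17598
t = 6: p = 0.17598 + (-0.00000) = 0.17598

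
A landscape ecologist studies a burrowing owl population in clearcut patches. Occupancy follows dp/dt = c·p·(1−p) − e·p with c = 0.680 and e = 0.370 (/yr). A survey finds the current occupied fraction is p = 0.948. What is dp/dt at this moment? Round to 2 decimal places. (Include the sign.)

-0.32

Colonization term: c·p·(1−p) = 0.680×0.948×0.0520 = 0.03352.
Extinction term: e·p = 0.35076.
dp/dt = 0.03352 − 0.35076 = -0.31724.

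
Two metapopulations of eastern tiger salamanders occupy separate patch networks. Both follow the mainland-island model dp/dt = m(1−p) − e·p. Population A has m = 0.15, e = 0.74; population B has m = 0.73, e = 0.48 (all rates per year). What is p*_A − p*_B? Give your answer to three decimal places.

-0.435

A: p*_A = m/(m+e) = 0.15/0.8900 = 0.1685.
B: p*_B = 0.73/1.2100 = 0.6033.
p*_A − p*_B = 0.1685 − 0.6033 = -0.4348.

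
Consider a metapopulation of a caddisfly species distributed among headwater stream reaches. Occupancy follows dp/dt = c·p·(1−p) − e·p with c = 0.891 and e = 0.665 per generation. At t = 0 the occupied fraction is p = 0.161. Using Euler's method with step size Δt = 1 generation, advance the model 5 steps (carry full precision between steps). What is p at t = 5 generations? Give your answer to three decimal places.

0.216

Update rule: p ← p + [c·p·(1−p) − e·p]·Δt with Δt = 1.
p: 0.16100 → 0.17429  (Δp = +0.01329)
p: 0.17429 → 0.18661  (Δp = +0.01232)
p: 0.18661 → 0.19776  (Δp = +0.01115)
p: 0.19776 → 0.20761  (Δp = +0.00985)
p: 0.20761 → 0.21612  (Δp = +0.00852)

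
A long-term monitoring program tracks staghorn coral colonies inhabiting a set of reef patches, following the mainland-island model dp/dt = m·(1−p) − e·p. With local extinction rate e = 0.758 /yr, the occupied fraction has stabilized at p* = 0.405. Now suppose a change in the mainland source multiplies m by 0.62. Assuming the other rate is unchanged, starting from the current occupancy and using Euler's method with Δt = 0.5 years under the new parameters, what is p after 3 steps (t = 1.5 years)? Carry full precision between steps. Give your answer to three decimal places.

0.307

Balance m(1−p*) = e·p* gives m = e·p*/(1−p*) = 0.758×0.40500/0.59500 = 0.51595.
Starting from p₀ = 0.40500; update p ← p + (dp/dt)·Δt with the new parameters.
t = 0.5: p = 0.40500 + (-0.05833) = 0.34667
t = 1: p = 0.34667 + (-0.02689) = 0.31978
t = 1.5: p = 0.31978 + (-0.01240) = 0.30738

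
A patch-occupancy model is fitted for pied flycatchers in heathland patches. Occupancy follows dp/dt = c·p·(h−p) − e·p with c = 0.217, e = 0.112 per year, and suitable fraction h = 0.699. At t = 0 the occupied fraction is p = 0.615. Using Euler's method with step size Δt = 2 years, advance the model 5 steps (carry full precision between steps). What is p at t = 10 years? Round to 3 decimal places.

Update rule: p ← p + [c·p·(h−p) − e·p]·Δt with Δt = 2.
t = 2: p = 0.61500 + (-0.11534) = 0.49966
t = 4: p = 0.49966 + (-0.06870) = 0.43096
t = 6: p = 0.43096 + (-0.04640) = 0.38456
t = 8: p = 0.38456 + (-0.03366) = 0.35090
t = 10: p = 0.35090 + (-0.02559) = 0.32531

0.325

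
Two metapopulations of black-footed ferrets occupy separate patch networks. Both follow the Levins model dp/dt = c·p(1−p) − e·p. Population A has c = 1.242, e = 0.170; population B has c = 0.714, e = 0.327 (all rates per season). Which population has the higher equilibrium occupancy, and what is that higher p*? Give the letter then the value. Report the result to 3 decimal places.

A, 0.863

A: p*_A = 1 − 0.170/1.242 = 0.8631.
B: p*_B = 1 − 0.327/0.714 = 0.5420.
A is higher at 0.8631.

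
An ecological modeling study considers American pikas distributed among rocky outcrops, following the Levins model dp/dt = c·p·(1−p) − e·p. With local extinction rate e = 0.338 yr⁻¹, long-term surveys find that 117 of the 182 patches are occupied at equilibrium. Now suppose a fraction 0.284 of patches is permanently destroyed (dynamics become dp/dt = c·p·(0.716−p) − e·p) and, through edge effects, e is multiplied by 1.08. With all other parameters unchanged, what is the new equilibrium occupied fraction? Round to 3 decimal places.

0.330

Observed p* = 117/182 = 0.64286.
Balance c(1−p*) = e gives c = e/(1 − 0.64286) = 0.338/0.35714 = 0.94641.
New p* = 0.716 − e/c = 0.716 − 0.36504/0.94641 = 0.33029.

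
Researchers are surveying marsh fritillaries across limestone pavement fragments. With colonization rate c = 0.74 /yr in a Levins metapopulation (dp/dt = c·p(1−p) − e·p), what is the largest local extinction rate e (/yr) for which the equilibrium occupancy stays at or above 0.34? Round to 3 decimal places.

0.488

1 − e/c ≥ 0.34 ⇒ e ≤ c(1 − 0.34) = 0.74 × 0.6600.
e_max = 0.4884.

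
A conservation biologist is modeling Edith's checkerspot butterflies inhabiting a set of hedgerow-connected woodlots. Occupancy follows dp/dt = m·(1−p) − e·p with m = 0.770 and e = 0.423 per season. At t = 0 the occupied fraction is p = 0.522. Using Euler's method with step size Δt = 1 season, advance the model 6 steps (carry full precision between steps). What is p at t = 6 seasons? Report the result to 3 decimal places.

0.645

Update rule: p ← p + [m·(1−p) − e·p]·Δt with Δt = 1.
p: 0.52200 → 0.66925  (Δp = +0.14725)
p: 0.66925 → 0.64083  (Δp = -0.02842)
p: 0.64083 → 0.64632  (Δp = +0.00549)
p: 0.64632 → 0.64526  (Δp = -0.00106)
p: 0.64526 → 0.64546  (Δp = +0.00020)
p: 0.64546 → 0.64543  (Δp = -0.00004)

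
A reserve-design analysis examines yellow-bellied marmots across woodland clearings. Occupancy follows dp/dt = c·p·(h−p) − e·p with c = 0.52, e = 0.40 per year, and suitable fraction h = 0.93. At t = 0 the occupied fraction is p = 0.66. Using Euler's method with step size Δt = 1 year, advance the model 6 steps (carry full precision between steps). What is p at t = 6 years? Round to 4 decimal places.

Update rule: p ← p + [c·p·(h−p) − e·p]·Δt with Δt = 1.
p: 0.66000 → 0.48866  (Δp = -0.17134)
p: 0.48866 → 0.40534  (Δp = -0.08332)
p: 0.40534 → 0.35379  (Δp = -0.05155)
p: 0.35379 → 0.31828  (Δp = -0.03551)
p: 0.31828 → 0.29221  (Δp = -0.02607)
p: 0.29221 → 0.27224  (Δp = -0.01997)

0.2722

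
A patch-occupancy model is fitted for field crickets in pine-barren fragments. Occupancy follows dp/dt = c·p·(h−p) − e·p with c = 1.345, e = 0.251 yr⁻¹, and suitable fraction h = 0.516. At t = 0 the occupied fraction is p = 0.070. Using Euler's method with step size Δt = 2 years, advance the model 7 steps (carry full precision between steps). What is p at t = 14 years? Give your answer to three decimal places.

0.329

Update rule: p ← p + [c·p·(h−p) − e·p]·Δt with Δt = 2.
p: 0.07000 → 0.11884  (Δp = +0.04884)
p: 0.11884 → 0.18615  (Δp = +0.06731)
p: 0.18615 → 0.25787  (Δp = +0.07172)
p: 0.25787 → 0.30748  (Δp = +0.04961)
p: 0.30748 → 0.32560  (Δp = +0.01812)
p: 0.32560 → 0.32891  (Δp = +0.00332)
p: 0.32891 → 0.32933  (Δp = +0.00042)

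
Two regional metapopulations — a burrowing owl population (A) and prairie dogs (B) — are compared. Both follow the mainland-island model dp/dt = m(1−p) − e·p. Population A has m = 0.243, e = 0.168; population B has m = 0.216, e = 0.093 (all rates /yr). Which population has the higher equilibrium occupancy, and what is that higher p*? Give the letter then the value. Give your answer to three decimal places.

B, 0.699

A: p*_A = m/(m+e) = 0.243/0.4110 = 0.5912.
B: p*_B = 0.216/0.3090 = 0.6990.
B is higher at 0.6990.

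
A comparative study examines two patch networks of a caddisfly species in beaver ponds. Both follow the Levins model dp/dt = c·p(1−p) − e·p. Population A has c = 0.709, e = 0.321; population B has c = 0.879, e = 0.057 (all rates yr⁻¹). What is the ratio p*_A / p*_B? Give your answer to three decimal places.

A: p*_A = 1 − 0.321/0.709 = 0.5472.
B: p*_B = 1 − 0.057/0.879 = 0.9352.
p*_A / p*_B = 0.5472/0.9352 = 0.5852.

0.585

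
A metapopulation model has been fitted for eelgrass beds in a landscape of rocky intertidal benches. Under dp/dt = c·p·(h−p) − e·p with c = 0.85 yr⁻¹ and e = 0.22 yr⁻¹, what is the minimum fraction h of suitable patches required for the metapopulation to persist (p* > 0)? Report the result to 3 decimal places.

0.259

p* = h − e/c is positive only when h > e/c.
h_min = e/c = 0.22/0.85 = 0.2588.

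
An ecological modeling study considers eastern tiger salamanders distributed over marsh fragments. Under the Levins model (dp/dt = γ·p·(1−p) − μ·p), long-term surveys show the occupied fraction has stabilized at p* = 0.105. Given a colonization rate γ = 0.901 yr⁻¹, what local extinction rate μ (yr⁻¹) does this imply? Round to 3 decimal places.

At equilibrium γ(1−p*) = μ.
μ = 0.901 × (1 − 0.105) = 0.901 × 0.8950 = 0.8064.

0.806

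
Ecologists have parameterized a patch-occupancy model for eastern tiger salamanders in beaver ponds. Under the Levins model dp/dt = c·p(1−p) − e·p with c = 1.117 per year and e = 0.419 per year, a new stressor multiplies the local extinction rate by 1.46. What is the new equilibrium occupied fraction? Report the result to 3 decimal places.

0.452

Before: p* = 1 − 0.419/1.117 = 0.6249.
After the change, c = 1.117, e = 0.61174, so p* = 1 − 0.61174/1.117 = 0.4523.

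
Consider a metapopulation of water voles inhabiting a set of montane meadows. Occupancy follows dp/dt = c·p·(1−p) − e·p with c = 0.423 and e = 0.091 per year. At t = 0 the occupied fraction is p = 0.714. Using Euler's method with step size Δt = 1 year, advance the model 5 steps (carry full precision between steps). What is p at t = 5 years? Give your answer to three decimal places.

Update rule: p ← p + [c·p·(1−p) − e·p]·Δt with Δt = 1.
p: 0.71400 → 0.73540  (Δp = +0.02140)
p: 0.73540 → 0.75079  (Δp = +0.01539)
p: 0.75079 → 0.76161  (Δp = +0.01082)
p: 0.76161 → 0.76911  (Δp = +0.00749)
p: 0.76911 → 0.77423  (Δp = +0.00513)

0.774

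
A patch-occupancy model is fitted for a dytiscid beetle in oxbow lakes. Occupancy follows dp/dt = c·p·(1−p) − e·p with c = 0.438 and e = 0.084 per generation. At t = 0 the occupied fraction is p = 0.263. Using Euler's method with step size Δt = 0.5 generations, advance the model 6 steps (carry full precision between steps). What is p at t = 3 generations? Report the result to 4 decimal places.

0.4687

Update rule: p ← p + [c·p·(1−p) − e·p]·Δt with Δt = 0.5.
p: 0.26300 → 0.29440  (Δp = +0.03140)
p: 0.29440 → 0.32753  (Δp = +0.03313)
p: 0.32753 → 0.36201  (Δp = +0.03448)
p: 0.36201 → 0.39739  (Δp = +0.03538)
p: 0.39739 → 0.43314  (Δp = +0.03575)
p: 0.43314 → 0.46872  (Δp = +0.03558)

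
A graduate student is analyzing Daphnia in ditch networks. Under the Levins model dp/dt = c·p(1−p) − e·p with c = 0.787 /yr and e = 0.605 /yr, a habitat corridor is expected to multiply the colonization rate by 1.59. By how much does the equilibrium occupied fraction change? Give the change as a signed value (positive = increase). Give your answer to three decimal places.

0.285

Before: p* = 1 − 0.605/0.787 = 0.2313.
After the change, c = 1.25133, e = 0.605, so p* = 1 − 0.605/1.25133 = 0.5165.
Δp* = 0.5165 − 0.2313 = +0.2853.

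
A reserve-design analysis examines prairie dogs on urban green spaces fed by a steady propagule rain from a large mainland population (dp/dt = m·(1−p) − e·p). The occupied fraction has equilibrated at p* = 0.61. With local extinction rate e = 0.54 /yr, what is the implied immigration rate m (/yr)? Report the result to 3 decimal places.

At equilibrium m(1−p*) = e·p*, so m = e·p*/(1−p*).
m = 0.54 × 0.61 / 0.3900 = 0.3294/0.3900 = 0.8446.

0.845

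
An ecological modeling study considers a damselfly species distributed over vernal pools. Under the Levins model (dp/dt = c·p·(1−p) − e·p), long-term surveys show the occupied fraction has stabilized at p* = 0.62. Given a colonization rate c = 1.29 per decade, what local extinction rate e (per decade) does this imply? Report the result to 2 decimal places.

0.49

At equilibrium c(1−p*) = e.
e = 1.29 × (1 − 0.62) = 1.29 × 0.3800 = 0.4902.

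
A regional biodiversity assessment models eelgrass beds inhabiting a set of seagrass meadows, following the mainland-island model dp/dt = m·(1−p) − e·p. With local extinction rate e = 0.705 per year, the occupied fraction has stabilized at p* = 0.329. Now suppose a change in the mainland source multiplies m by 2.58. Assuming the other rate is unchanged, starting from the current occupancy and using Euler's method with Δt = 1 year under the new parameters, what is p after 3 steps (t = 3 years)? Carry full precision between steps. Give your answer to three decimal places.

0.607

Balance m(1−p*) = e·p* gives m = e·p*/(1−p*) = 0.705×0.32900/0.67100 = 0.34567.
Starting from p₀ = 0.32900; update p ← p + (dp/dt)·Δt with the new parameters.
step 1: Δp = +0.36647, p = 0.69547
step 2: Δp = -0.21872, p = 0.47675
step 3: Δp = +0.13054, p = 0.60729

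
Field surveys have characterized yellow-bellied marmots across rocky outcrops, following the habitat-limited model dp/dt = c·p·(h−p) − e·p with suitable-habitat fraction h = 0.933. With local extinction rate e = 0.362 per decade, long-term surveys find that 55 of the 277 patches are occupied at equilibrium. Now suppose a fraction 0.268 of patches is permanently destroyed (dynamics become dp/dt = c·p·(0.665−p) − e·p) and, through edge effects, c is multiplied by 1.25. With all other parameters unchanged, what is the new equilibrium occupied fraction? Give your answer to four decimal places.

0.0774

Observed p* = 55/277 = 0.19856.
Balance c(h−p*) = e gives c = e/(0.933 − 0.19856) = 0.362/0.73444 = 0.49289.
New p* = 0.665 − e/c = 0.665 − 0.36200/0.61611 = 0.07744.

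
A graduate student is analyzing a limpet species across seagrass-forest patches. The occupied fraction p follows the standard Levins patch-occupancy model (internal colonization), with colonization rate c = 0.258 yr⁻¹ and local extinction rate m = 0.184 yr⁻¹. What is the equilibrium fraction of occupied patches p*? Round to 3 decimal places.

0.287

Setting dp/dt = 0 and dividing through by p* gives c·(1−p*) = m.
So p* = 1 − m/c = 1 − 0.184/0.258 = 1 − 0.7132 = 0.2868.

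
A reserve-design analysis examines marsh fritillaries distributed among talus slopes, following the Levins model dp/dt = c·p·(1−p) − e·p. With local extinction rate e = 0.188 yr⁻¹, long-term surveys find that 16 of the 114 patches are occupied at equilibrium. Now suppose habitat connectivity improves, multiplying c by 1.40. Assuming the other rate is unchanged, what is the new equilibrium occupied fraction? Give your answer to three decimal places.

Observed p* = 16/114 = 0.14035.
Balance c(1−p*) = e gives c = e/(1 − 0.14035) = 0.188/0.85965 = 0.21869.
New p* = 1 − e/c = 1 − 0.18800/0.30617 = 0.38596.

0.386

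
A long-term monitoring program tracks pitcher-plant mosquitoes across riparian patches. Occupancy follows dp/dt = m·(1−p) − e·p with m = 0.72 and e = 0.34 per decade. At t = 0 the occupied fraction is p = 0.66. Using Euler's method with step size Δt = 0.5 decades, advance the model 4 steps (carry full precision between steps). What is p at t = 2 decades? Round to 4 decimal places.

0.6783

Update rule: p ← p + [m·(1−p) − e·p]·Δt with Δt = 0.5.
  1  |  dp/dt·Δt = +0.010200  |  p_1 = 0.670200
  2  |  dp/dt·Δt = +0.004794  |  p_2 = 0.674994
  3  |  dp/dt·Δt = +0.002253  |  p_3 = 0.677247
  4  |  dp/dt·Δt = +0.001059  |  p_4 = 0.678306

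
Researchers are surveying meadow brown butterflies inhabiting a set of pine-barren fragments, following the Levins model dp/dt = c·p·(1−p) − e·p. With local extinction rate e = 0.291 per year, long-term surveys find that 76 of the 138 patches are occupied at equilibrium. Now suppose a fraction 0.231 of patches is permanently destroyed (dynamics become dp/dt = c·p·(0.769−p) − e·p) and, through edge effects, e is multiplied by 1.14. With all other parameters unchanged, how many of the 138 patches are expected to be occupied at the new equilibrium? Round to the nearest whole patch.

35

Observed p* = 76/138 = 0.55072.
Balance c(1−p*) = e gives c = e/(1 − 0.55072) = 0.291/0.44928 = 0.64770.
New p* = 0.769 − e/c = 0.769 − 0.33174/0.64770 = 0.25682.
Expected occupied = 138 × 0.25682 = 35.44 ≈ 35.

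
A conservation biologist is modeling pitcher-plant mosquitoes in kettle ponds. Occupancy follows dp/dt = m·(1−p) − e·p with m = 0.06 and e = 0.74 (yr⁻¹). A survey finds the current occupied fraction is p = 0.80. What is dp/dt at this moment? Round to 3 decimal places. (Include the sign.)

-0.580

Colonization term: m·(1−p) = 0.06×0.2000 = 0.01200.
Extinction term: e·p = 0.59200.
dp/dt = 0.01200 − 0.59200 = -0.58000.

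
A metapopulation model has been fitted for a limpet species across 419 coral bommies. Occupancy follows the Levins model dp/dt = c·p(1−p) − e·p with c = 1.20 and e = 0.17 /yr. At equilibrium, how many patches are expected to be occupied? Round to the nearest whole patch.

360

p* = 1 − e/c = 1 − 0.17/1.20 = 0.8583.
Expected occupied patches = N × p* = 419 × 0.8583 = 359.64 ≈ 360.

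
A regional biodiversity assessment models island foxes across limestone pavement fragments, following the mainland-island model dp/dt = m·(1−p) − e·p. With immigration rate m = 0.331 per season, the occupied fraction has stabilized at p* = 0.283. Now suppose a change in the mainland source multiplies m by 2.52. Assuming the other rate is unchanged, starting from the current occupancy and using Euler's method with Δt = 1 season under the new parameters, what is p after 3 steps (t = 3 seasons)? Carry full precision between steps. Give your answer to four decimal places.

0.5643

Balance m(1−p*) = e·p* gives e = m(1−p*)/p* = 0.331×0.71700/0.28300 = 0.83861.
Starting from p₀ = 0.28300; update p ← p + (dp/dt)·Δt with the new parameters.
p: 0.28300 → 0.64374  (Δp = +0.36074)
p: 0.64374 → 0.40106  (Δp = -0.24268)
p: 0.40106 → 0.56432  (Δp = +0.16326)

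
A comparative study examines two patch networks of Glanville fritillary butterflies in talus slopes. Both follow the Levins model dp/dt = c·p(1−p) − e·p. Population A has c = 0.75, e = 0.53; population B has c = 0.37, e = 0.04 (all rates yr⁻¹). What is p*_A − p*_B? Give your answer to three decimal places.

A: p*_A = 1 − 0.53/0.75 = 0.2933.
B: p*_B = 1 − 0.04/0.37 = 0.8919.
p*_A − p*_B = 0.2933 − 0.8919 = -0.5986.

-0.599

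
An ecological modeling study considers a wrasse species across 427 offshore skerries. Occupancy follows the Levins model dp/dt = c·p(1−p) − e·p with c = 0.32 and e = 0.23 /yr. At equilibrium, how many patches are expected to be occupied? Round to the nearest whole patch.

p* = 1 − e/c = 1 − 0.23/0.32 = 0.2812.
Expected occupied patches = N × p* = 427 × 0.2812 = 120.09 ≈ 120.

120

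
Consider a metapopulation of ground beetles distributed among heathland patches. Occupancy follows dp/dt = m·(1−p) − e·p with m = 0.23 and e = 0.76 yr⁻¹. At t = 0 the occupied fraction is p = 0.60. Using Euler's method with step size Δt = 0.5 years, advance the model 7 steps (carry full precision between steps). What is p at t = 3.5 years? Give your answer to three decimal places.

Update rule: p ← p + [m·(1−p) − e·p]·Δt with Δt = 0.5.
step 1: Δp = -0.18200, p = 0.41800
step 2: Δp = -0.09191, p = 0.32609
step 3: Δp = -0.04641, p = 0.27968
step 4: Δp = -0.02344, p = 0.25624
step 5: Δp = -0.01184, p = 0.24440
step 6: Δp = -0.00598, p = 0.23842
step 7: Δp = -0.00302, p = 0.23540

0.235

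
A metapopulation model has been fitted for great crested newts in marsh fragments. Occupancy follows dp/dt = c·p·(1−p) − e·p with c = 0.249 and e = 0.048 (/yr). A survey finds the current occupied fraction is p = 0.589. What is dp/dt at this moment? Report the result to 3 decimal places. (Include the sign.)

Colonization term: c·p·(1−p) = 0.249×0.589×0.4110 = 0.06028.
Extinction term: e·p = 0.02827.
dp/dt = 0.06028 − 0.02827 = 0.03201.

0.032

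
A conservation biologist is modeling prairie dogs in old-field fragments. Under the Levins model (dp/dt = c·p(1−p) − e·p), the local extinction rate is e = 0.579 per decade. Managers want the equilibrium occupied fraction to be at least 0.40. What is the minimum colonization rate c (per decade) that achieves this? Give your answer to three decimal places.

p* = 1 − e/c ≥ 0.40 requires e/c ≤ 0.6000, i.e. c ≥ e/0.6000.
c_min = 0.579/0.6000 = 0.9650.

0.965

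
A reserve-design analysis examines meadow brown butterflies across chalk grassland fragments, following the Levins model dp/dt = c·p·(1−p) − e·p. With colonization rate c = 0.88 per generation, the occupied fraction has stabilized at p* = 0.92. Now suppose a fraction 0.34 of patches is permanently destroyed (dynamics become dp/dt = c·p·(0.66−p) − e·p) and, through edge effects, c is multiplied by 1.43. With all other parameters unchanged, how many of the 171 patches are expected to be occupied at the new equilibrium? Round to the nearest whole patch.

Balance c(1−p*) = e gives e = 0.88×(1 − 0.92000) = 0.07040.
New p* = 0.66 − e/c = 0.66 − 0.07040/1.25840 = 0.60406.
Expected occupied = 171 × 0.60406 = 103.29 ≈ 103.

103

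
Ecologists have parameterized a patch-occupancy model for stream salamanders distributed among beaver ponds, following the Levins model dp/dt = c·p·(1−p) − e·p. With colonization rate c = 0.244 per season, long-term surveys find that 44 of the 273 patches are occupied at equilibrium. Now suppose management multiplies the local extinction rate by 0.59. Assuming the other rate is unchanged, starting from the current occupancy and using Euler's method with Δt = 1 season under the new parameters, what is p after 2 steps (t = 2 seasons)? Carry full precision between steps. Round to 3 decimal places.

Observed p* = 44/273 = 0.16117.
Balance c(1−p*) = e gives e = 0.244×(1 − 0.16117) = 0.20467.
Starting from p₀ = 0.16117; update p ← p + (dp/dt)·Δt with the new parameters.
t = 1: p = 0.16117 + (+0.01352) = 0.17470
t = 2: p = 0.17470 + (+0.01408) = 0.18878

0.189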